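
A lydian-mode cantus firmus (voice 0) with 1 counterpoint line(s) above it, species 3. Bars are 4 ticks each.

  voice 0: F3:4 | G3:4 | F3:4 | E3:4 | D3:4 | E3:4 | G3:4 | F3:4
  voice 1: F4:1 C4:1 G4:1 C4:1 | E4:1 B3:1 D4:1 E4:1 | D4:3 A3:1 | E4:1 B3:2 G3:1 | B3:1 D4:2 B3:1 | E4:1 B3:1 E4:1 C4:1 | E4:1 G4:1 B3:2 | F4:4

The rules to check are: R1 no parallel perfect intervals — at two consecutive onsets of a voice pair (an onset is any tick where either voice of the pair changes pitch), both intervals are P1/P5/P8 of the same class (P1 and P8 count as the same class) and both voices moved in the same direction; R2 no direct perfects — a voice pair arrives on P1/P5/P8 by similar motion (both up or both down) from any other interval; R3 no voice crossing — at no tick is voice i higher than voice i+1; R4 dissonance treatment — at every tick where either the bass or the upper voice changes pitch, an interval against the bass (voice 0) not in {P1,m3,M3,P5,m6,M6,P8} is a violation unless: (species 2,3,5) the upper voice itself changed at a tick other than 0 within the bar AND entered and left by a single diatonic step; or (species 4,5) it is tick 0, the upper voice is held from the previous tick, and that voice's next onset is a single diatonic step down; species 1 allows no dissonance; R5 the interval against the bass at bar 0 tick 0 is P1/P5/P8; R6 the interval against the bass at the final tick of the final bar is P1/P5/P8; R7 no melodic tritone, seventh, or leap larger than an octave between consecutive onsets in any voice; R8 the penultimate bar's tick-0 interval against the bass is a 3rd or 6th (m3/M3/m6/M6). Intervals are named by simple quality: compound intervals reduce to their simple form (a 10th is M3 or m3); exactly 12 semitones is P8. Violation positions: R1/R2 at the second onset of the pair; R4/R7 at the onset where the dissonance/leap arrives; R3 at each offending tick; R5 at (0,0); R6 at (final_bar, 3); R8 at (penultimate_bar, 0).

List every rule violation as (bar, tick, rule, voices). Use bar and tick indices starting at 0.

bar 0: v0=F3 v1=F4 downbeat P8
bar 1: v0=G3 v1=E4 downbeat M6
bar 2: v0=F3 v1=D4 downbeat M6
bar 3: v0=E3 v1=E4 downbeat P8
bar 4: v0=D3 v1=B3 downbeat M6
bar 5: v0=E3 v1=E4 downbeat P8
bar 6: v0=G3 v1=E4 downbeat M6
bar 7: v0=F3 v1=F4 downbeat P8
  -> R4 @ bar 0 tick 2 v(0, 1): F3/G4 M2 untreated
  -> R2 @ bar 5 tick 0 v(0, 1): D3/B3 M6 -> E3/E4 P8 similar
  -> R7 @ bar 7 tick 0 v(1,): B3->F4 leap 6st

(0, 2, R4, (0, 1))
(5, 0, R2, (0, 1))
(7, 0, R7, (1,))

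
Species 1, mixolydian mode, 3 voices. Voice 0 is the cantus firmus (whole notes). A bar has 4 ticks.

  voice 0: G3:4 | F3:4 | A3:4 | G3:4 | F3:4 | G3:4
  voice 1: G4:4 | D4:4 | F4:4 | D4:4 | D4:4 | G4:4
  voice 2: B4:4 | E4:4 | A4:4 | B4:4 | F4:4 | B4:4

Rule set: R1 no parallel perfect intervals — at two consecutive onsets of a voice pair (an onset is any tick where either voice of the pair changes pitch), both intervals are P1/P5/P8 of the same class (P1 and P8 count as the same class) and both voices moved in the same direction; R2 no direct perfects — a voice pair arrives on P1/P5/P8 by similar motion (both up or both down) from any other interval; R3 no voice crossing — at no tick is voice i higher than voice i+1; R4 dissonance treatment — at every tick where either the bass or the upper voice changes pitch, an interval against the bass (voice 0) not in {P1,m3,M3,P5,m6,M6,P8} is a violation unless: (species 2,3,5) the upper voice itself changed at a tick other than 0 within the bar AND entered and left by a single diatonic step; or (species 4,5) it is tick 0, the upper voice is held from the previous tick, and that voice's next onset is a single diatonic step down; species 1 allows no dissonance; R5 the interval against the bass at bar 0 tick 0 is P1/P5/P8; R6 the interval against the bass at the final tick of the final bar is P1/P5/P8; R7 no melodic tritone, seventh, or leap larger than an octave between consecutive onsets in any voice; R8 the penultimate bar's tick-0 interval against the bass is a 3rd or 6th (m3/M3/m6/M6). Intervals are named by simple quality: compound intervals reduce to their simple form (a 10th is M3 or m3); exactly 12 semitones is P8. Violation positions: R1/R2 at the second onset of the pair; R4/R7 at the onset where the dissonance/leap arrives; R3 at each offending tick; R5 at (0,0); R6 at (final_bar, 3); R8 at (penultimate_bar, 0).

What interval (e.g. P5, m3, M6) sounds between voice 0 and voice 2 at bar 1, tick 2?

M7

voice 0=F3 voice 2=E4 -> M7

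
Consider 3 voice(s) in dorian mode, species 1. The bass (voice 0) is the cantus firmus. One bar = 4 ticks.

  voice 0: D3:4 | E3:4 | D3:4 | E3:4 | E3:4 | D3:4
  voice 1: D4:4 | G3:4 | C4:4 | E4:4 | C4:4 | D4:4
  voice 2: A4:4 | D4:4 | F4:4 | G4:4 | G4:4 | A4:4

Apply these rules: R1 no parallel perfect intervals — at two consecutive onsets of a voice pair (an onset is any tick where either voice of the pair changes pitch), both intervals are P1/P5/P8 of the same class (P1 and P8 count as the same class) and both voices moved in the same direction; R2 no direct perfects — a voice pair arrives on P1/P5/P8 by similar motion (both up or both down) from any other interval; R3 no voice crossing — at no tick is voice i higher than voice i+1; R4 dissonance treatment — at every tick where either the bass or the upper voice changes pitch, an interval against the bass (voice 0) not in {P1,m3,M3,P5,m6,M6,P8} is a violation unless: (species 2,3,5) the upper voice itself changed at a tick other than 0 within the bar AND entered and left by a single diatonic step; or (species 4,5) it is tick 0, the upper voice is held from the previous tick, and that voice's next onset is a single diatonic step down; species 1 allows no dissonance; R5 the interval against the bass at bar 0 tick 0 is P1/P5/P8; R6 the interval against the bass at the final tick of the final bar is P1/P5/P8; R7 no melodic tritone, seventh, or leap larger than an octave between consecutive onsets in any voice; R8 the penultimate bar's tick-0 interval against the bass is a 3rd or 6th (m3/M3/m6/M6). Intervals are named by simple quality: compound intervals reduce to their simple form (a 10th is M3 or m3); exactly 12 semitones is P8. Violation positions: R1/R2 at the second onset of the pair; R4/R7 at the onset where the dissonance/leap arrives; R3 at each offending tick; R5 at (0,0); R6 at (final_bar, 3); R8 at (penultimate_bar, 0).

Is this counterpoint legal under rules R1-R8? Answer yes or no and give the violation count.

No (5 violations)

bar 0: v0=D3 v1=D4 v2=A4 (P5)
bar 1: v0=E3 v1=G3 v2=D4 (m7)
bar 2: v0=D3 v1=C4 v2=F4 (m3)
bar 3: v0=E3 v1=E4 v2=G4 (m3)
bar 4: v0=E3 v1=C4 v2=G4 (m3)
bar 5: v0=D3 v1=D4 v2=A4 (P5)
  R1 @ bar1.0: D4/A4 P5 -> G3/D4 P5 similar
  R4 @ bar1.0: E3/D4 m7 untreated
  R4 @ bar2.0: D3/C4 m7 untreated
  R2 @ bar3.0: D3/C4 m7 -> E3/E4 P8 similar
  R1 @ bar5.0: C4/G4 P5 -> D4/A4 P5 similar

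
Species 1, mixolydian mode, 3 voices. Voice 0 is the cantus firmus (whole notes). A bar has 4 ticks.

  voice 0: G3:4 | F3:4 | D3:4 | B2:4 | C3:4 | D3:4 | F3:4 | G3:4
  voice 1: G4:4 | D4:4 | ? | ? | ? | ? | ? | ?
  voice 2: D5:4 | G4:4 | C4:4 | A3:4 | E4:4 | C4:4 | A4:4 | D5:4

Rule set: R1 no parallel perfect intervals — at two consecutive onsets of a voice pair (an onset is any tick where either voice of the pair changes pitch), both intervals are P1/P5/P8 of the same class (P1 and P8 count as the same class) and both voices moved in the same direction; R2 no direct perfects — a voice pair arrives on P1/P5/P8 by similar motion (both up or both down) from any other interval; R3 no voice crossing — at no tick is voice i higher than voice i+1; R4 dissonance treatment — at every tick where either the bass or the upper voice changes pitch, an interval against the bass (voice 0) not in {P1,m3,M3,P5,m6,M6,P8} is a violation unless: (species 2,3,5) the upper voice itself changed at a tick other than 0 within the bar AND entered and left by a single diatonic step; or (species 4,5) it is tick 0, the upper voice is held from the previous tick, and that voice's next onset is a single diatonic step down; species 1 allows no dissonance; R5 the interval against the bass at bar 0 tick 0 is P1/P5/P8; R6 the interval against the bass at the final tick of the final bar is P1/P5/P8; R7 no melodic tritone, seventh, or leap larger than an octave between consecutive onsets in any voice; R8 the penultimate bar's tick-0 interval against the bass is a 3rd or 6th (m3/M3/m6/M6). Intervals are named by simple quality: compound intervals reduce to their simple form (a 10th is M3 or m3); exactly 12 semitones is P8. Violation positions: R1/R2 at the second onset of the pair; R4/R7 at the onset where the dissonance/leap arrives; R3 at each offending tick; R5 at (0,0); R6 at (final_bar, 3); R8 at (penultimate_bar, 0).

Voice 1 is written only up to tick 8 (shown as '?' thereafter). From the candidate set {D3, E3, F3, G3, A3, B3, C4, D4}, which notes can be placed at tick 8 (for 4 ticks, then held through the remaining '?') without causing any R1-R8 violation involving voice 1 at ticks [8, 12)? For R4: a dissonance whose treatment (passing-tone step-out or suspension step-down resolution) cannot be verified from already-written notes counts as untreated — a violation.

{B3}

D3: violates R2
E3: violates R4,R7
F3: violates R2
G3: violates R4
A3: violates R2
B3: legal
C4: violates R2,R4
D4: violates R3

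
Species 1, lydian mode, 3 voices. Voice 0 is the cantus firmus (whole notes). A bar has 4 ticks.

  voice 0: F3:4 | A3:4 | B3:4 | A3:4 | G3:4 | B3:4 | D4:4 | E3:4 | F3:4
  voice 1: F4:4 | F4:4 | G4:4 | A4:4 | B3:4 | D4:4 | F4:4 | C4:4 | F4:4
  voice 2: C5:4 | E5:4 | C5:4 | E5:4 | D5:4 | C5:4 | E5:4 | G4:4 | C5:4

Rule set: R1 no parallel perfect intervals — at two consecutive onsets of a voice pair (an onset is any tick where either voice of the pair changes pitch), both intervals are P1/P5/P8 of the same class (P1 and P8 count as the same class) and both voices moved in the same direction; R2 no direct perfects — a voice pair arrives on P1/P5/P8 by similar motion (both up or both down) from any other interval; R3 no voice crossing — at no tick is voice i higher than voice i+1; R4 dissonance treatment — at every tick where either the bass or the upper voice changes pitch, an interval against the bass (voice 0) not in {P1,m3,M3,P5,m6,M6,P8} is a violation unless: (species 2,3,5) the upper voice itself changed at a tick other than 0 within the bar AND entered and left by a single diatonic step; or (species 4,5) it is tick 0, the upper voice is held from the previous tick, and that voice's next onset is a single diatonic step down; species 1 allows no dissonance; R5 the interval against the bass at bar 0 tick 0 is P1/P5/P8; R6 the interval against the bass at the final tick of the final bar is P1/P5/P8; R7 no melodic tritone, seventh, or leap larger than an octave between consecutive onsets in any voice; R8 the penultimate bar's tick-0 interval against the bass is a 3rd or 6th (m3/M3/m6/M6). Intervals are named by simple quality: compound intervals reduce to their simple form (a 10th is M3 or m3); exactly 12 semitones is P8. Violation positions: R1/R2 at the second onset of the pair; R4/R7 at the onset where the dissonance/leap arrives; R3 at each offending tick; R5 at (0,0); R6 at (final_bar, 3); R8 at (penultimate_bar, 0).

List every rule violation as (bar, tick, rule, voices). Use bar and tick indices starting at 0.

bar 0: v0=F3 v1=F4 v2=C5 downbeat P5
bar 1: v0=A3 v1=F4 v2=E5 downbeat P5
bar 2: v0=B3 v1=G4 v2=C5 downbeat m2
bar 3: v0=A3 v1=A4 v2=E5 downbeat P5
bar 4: v0=G3 v1=B3 v2=D5 downbeat P5
bar 5: v0=B3 v1=D4 v2=C5 downbeat m2
bar 6: v0=D4 v1=F4 v2=E5 downbeat M2
bar 7: v0=E3 v1=C4 v2=G4 downbeat m3
bar 8: v0=F3 v1=F4 v2=C5 downbeat P5
  -> R1 @ bar 1 tick 0 v(0, 2): F3/C5 P5 -> A3/E5 P5 similar
  -> R4 @ bar 2 tick 0 v(0, 2): B3/C5 m2 untreated
  -> R2 @ bar 3 tick 0 v(1, 2): G4/C5 P4 -> A4/E5 P5 similar
  -> R1 @ bar 4 tick 0 v(0, 2): A3/E5 P5 -> G3/D5 P5 similar
  -> R7 @ bar 4 tick 0 v(1,): A4->B3 leap 10st
  -> R4 @ bar 5 tick 0 v(0, 2): B3/C5 m2 untreated
  -> R4 @ bar 6 tick 0 v(0, 2): D4/E5 M2 untreated
  -> R2 @ bar 7 tick 0 v(1, 2): F4/E5 M7 -> C4/G4 P5 similar
  -> R7 @ bar 7 tick 0 v(0,): D4->E3 leap 10st
  -> R1 @ bar 8 tick 0 v(1, 2): C4/G4 P5 -> F4/C5 P5 similar
  -> R2 @ bar 8 tick 0 v(0, 1): E3/C4 m6 -> F3/F4 P8 similar
  -> R2 @ bar 8 tick 0 v(0, 2): E3/G4 m3 -> F3/C5 P5 similar

(1, 0, R1, (0, 2))
(2, 0, R4, (0, 2))
(3, 0, R2, (1, 2))
(4, 0, R1, (0, 2))
(4, 0, R7, (1,))
(5, 0, R4, (0, 2))
(6, 0, R4, (0, 2))
(7, 0, R2, (1, 2))
(7, 0, R7, (0,))
(8, 0, R1, (1, 2))
(8, 0, R2, (0, 1))
(8, 0, R2, (0, 2))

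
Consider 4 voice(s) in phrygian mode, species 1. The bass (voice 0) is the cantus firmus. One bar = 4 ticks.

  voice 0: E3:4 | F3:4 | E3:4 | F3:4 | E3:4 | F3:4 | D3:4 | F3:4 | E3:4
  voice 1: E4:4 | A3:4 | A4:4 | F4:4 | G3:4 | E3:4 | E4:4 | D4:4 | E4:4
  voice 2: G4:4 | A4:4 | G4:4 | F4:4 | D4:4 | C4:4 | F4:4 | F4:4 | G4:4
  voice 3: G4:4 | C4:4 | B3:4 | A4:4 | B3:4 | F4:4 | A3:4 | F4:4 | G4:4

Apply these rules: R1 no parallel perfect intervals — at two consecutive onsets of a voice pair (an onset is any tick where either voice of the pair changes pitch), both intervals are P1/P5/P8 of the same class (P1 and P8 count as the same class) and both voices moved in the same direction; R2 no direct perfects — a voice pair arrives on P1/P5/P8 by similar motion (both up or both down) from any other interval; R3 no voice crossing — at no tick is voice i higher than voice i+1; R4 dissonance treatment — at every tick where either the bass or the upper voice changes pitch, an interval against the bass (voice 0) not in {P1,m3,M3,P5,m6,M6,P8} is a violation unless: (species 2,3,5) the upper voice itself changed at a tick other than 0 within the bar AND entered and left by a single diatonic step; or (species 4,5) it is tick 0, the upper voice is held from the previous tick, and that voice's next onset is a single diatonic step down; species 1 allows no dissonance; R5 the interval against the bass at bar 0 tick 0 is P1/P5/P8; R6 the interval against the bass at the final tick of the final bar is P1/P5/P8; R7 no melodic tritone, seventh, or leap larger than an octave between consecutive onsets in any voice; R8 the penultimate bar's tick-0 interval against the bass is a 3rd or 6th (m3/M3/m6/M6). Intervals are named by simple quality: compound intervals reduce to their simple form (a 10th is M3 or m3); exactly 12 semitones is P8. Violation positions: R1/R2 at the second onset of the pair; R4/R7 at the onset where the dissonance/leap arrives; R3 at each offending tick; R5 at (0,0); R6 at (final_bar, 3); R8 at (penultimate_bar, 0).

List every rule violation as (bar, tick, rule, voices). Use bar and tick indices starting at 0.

(0, 0, R5, (0, 2))
(0, 0, R5, (0, 3))
(1, 0, R3, (2, 3))
(1, 1, R3, (2, 3))
(1, 2, R3, (2, 3))
(1, 3, R3, (2, 3))
(2, 0, R1, (0, 3))
(2, 0, R3, (1, 2))
(2, 0, R3, (2, 3))
(2, 0, R4, (0, 1))
(2, 1, R3, (1, 2))
(2, 1, R3, (2, 3))
(2, 2, R3, (1, 2))
(2, 2, R3, (2, 3))
(2, 3, R3, (1, 2))
(2, 3, R3, (2, 3))
(3, 0, R2, (1, 2))
(3, 0, R7, (3,))
(4, 0, R2, (0, 3))
(4, 0, R2, (1, 2))
(4, 0, R3, (2, 3))
(4, 0, R4, (0, 2))
(4, 0, R7, (1,))
(4, 0, R7, (3,))
(4, 1, R3, (2, 3))
(4, 2, R3, (2, 3))
(4, 3, R3, (2, 3))
(5, 0, R2, (0, 3))
(5, 0, R3, (0, 1))
(5, 0, R4, (0, 1))
(5, 0, R7, (3,))
(5, 1, R3, (0, 1))
(5, 2, R3, (0, 1))
(5, 3, R3, (0, 1))
(6, 0, R2, (0, 3))
(6, 0, R3, (2, 3))
(6, 0, R4, (0, 1))
(6, 1, R3, (2, 3))
(6, 2, R3, (2, 3))
(6, 3, R3, (2, 3))
(7, 0, R2, (0, 3))
(7, 0, R8, (0, 2))
(7, 0, R8, (0, 3))
(8, 0, R1, (2, 3))
(8, 3, R6, (0, 2))
(8, 3, R6, (0, 3))

bar 0: v0=E3 v1=E4 v2=G4 v3=G4 downbeat m3
bar 1: v0=F3 v1=A3 v2=A4 v3=C4 downbeat P5
bar 2: v0=E3 v1=A4 v2=G4 v3=B3 downbeat P5
bar 3: v0=F3 v1=F4 v2=F4 v3=A4 downbeat M3
bar 4: v0=E3 v1=G3 v2=D4 v3=B3 downbeat P5
bar 5: v0=F3 v1=E3 v2=C4 v3=F4 downbeat P8
bar 6: v0=D3 v1=E4 v2=F4 v3=A3 downbeat P5
bar 7: v0=F3 v1=D4 v2=F4 v3=F4 downbeat P8
bar 8: v0=E3 v1=E4 v2=G4 v3=G4 downbeat m3
  -> R5 @ bar 0 tick 0 v(0, 2): opens on m3
  -> R5 @ bar 0 tick 0 v(0, 3): opens on m3
  -> R3 @ bar 1 tick 0 v(2, 3): A4 above C4
  -> R3 @ bar 1 tick 1 v(2, 3): A4 above C4
  -> R3 @ bar 1 tick 2 v(2, 3): A4 above C4
  -> R3 @ bar 1 tick 3 v(2, 3): A4 above C4
  -> R1 @ bar 2 tick 0 v(0, 3): F3/C4 P5 -> E3/B3 P5 similar
  -> R3 @ bar 2 tick 0 v(1, 2): A4 above G4
  -> R3 @ bar 2 tick 0 v(2, 3): G4 above B3
  -> R4 @ bar 2 tick 0 v(0, 1): E3/A4 P4 untreated
  -> R3 @ bar 2 tick 1 v(1, 2): A4 above G4
  -> R3 @ bar 2 tick 1 v(2, 3): G4 above B3
  -> R3 @ bar 2 tick 2 v(1, 2): A4 above G4
  -> R3 @ bar 2 tick 2 v(2, 3): G4 above B3
  -> R3 @ bar 2 tick 3 v(1, 2): A4 above G4
  -> R3 @ bar 2 tick 3 v(2, 3): G4 above B3
  -> R2 @ bar 3 tick 0 v(1, 2): A4/G4 M2 -> F4/F4 P1 similar
  -> R7 @ bar 3 tick 0 v(3,): B3->A4 leap 10st
  -> R2 @ bar 4 tick 0 v(0, 3): F3/A4 M3 -> E3/B3 P5 similar
  -> R2 @ bar 4 tick 0 v(1, 2): F4/F4 P1 -> G3/D4 P5 similar
  -> R3 @ bar 4 tick 0 v(2, 3): D4 above B3
  -> R4 @ bar 4 tick 0 v(0, 2): E3/D4 m7 untreated
  -> R7 @ bar 4 tick 0 v(1,): F4->G3 leap 10st
  -> R7 @ bar 4 tick 0 v(3,): A4->B3 leap 10st
  -> R3 @ bar 4 tick 1 v(2, 3): D4 above B3
  -> R3 @ bar 4 tick 2 v(2, 3): D4 above B3
  -> R3 @ bar 4 tick 3 v(2, 3): D4 above B3
  -> R2 @ bar 5 tick 0 v(0, 3): E3/B3 P5 -> F3/F4 P8 similar
  -> R3 @ bar 5 tick 0 v(0, 1): F3 above E3
  -> R4 @ bar 5 tick 0 v(0, 1): F3/E3 m2 untreated
  -> R7 @ bar 5 tick 0 v(3,): B3->F4 leap 6st
  -> R3 @ bar 5 tick 1 v(0, 1): F3 above E3
  -> R3 @ bar 5 tick 2 v(0, 1): F3 above E3
  -> R3 @ bar 5 tick 3 v(0, 1): F3 above E3
  -> R2 @ bar 6 tick 0 v(0, 3): F3/F4 P8 -> D3/A3 P5 similar
  -> R3 @ bar 6 tick 0 v(2, 3): F4 above A3
  -> R4 @ bar 6 tick 0 v(0, 1): D3/E4 M2 untreated
  -> R3 @ bar 6 tick 1 v(2, 3): F4 above A3
  -> R3 @ bar 6 tick 2 v(2, 3): F4 above A3
  -> R3 @ bar 6 tick 3 v(2, 3): F4 above A3
  -> R2 @ bar 7 tick 0 v(0, 3): D3/A3 P5 -> F3/F4 P8 similar
  -> R8 @ bar 7 tick 0 v(0, 2): penult P8 not 3rd/6th
  -> R8 @ bar 7 tick 0 v(0, 3): penult P8 not 3rd/6th
  -> R1 @ bar 8 tick 0 v(2, 3): F4/F4 P1 -> G4/G4 P1 similar
  -> R6 @ bar 8 tick 3 v(0, 2): closes on m3
  -> R6 @ bar 8 tick 3 v(0, 3): closes on m3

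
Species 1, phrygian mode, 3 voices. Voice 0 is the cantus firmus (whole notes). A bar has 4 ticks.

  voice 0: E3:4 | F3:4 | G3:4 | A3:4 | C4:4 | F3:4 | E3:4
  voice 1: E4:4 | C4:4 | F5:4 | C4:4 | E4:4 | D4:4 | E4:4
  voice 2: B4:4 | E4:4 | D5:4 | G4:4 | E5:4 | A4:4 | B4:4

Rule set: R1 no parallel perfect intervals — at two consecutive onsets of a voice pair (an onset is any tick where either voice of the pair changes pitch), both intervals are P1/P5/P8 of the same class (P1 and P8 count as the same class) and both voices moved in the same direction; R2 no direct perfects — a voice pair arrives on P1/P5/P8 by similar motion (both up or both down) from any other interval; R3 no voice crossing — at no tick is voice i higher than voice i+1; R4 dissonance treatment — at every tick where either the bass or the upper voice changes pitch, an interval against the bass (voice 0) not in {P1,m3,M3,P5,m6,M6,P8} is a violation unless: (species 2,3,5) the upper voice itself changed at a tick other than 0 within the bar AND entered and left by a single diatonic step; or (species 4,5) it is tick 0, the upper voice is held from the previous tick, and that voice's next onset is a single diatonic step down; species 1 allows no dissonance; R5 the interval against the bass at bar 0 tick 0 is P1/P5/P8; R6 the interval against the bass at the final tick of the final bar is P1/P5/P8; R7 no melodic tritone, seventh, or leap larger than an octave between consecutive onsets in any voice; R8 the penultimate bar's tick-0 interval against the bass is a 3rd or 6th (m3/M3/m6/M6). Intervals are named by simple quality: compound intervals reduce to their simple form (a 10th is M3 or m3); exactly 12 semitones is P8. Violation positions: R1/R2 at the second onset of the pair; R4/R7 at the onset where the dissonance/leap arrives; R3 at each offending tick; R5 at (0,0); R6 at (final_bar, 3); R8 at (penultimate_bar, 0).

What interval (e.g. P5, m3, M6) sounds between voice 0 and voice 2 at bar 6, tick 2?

voice 0=E3 voice 2=B4 -> P5

P5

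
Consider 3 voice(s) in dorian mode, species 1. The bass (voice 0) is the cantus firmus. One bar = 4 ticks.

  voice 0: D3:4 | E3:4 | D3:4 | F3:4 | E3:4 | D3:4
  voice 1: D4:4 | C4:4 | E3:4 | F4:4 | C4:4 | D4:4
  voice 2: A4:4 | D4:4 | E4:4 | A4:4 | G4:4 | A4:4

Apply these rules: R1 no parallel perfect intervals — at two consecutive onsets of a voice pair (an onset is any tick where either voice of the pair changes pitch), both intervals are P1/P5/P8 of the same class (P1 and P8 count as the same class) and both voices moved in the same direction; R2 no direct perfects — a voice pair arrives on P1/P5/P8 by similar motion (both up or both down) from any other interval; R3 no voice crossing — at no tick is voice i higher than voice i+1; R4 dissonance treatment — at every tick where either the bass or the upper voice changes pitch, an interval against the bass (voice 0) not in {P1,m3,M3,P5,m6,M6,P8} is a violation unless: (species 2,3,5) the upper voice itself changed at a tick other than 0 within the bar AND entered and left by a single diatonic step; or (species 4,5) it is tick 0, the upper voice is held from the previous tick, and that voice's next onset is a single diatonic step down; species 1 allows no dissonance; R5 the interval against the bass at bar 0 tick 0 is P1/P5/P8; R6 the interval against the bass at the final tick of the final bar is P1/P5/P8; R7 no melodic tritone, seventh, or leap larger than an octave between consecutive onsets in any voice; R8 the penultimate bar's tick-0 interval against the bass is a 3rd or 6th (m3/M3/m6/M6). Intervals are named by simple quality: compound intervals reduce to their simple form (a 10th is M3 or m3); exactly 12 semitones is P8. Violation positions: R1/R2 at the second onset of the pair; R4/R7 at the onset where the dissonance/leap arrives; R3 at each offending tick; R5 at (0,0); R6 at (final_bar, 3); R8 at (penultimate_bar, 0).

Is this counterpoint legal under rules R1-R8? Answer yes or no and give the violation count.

bar 0: v0=D3 v1=D4 v2=A4 (P5)
bar 1: v0=E3 v1=C4 v2=D4 (m7)
bar 2: v0=D3 v1=E3 v2=E4 (M2)
bar 3: v0=F3 v1=F4 v2=A4 (M3)
bar 4: v0=E3 v1=C4 v2=G4 (m3)
bar 5: v0=D3 v1=D4 v2=A4 (P5)
  R4 @ bar1.0: E3/D4 m7 untreated
  R4 @ bar2.0: D3/E3 M2 untreated
  R4 @ bar2.0: D3/E4 M2 untreated
  R2 @ bar3.0: D3/E3 M2 -> F3/F4 P8 similar
  R7 @ bar3.0: E3->F4 leap 13st
  R2 @ bar4.0: F4/A4 M3 -> C4/G4 P5 similar
  R1 @ bar5.0: C4/G4 P5 -> D4/A4 P5 similar

No (7 violations)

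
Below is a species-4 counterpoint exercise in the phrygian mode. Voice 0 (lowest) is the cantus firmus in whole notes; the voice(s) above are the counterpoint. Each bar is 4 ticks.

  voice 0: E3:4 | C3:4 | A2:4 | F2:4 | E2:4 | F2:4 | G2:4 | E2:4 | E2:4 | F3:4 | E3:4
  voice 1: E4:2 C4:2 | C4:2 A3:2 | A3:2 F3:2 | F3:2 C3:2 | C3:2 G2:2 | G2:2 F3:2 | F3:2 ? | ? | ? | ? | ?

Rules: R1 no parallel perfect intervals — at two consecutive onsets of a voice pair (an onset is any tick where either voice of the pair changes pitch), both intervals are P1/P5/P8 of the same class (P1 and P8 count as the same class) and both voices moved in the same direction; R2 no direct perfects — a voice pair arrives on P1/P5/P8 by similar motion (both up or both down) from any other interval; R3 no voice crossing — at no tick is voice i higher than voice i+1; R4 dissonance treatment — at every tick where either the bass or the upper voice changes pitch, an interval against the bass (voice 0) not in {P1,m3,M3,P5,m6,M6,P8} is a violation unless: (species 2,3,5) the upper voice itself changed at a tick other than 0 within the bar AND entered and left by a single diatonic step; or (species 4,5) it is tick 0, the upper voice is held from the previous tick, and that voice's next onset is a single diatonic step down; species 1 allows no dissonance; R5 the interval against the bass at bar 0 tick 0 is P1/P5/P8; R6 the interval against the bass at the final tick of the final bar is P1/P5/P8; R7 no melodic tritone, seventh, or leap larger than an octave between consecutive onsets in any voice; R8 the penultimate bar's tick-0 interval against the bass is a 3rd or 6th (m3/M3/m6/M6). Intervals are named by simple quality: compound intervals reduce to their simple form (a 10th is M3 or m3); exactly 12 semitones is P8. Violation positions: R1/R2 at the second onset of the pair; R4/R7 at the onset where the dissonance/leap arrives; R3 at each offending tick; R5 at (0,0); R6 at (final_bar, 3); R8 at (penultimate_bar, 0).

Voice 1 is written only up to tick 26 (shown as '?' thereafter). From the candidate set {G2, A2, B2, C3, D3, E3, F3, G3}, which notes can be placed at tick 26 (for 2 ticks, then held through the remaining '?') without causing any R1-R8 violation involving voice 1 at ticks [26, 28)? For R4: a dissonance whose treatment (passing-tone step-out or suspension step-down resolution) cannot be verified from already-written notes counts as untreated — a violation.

G2: violates R7
A2: violates R4
B2: violates R7
C3: violates R4
D3: legal
E3: legal
F3: legal
G3: legal

{D3, E3, F3, G3}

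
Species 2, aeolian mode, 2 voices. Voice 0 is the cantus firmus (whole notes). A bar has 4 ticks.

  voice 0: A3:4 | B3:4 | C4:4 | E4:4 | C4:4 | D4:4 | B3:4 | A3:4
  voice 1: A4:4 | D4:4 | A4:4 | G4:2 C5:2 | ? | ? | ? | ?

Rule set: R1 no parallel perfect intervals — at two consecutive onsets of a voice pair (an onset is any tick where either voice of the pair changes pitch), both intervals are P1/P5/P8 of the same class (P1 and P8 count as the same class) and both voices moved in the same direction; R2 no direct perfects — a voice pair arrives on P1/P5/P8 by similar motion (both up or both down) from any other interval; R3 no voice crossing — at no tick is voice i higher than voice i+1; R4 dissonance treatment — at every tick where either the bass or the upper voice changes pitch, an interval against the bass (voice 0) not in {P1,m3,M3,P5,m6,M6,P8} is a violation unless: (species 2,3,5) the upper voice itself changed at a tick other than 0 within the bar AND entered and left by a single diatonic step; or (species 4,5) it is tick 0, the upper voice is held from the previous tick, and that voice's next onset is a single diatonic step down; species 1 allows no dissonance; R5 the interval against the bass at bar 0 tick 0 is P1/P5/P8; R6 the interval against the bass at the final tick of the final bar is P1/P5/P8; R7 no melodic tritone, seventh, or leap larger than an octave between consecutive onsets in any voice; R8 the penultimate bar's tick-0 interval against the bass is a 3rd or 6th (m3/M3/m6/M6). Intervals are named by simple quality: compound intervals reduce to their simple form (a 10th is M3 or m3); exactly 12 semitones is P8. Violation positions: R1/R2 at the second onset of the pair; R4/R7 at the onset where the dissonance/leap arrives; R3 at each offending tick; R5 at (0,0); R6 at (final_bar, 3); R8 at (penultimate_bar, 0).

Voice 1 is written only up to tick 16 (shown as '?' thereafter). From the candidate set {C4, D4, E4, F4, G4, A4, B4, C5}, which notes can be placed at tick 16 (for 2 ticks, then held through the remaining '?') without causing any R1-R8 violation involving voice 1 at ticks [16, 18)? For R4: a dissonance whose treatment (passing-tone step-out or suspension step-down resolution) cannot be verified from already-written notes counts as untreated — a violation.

{A4, C5, E4}

C4: violates R2
D4: violates R4,R7
E4: legal
F4: violates R4
G4: violates R2
A4: legal
B4: violates R4
C5: legal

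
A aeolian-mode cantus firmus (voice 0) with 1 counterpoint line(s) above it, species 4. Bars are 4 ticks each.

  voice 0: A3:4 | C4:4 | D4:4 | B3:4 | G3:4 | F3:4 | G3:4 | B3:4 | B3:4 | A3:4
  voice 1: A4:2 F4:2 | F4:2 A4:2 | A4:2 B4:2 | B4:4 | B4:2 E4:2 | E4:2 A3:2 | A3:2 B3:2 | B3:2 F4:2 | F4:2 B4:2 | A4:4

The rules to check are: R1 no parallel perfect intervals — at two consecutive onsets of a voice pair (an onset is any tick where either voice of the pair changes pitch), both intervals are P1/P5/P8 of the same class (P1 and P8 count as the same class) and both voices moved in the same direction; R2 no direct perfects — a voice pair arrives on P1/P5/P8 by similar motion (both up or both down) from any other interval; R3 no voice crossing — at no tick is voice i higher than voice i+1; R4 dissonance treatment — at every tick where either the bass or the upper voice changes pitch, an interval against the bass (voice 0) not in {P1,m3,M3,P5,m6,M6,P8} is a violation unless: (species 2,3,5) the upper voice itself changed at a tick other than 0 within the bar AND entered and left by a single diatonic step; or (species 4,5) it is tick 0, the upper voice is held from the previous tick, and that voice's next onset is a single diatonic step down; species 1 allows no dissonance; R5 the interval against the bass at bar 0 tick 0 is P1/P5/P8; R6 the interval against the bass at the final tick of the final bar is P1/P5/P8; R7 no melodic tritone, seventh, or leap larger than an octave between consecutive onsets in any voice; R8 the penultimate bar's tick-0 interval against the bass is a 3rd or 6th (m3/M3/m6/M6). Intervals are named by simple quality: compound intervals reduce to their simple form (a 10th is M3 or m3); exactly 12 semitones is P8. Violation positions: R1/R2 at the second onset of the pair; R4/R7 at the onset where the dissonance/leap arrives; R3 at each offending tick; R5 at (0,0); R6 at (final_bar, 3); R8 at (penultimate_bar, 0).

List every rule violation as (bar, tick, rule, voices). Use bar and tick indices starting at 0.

bar 0: v0=A3 v1=A4 downbeat P8
bar 1: v0=C4 v1=F4 downbeat P4
bar 2: v0=D4 v1=A4 downbeat P5
bar 3: v0=B3 v1=B4 downbeat P8
bar 4: v0=G3 v1=B4 downbeat M3
bar 5: v0=F3 v1=E4 downbeat M7
bar 6: v0=G3 v1=A3 downbeat M2
bar 7: v0=B3 v1=B3 downbeat P1
bar 8: v0=B3 v1=F4 downbeat TT
bar 9: v0=A3 v1=A4 downbeat P8
  -> R4 @ bar 1 tick 0 v(0, 1): C4/F4 P4 untreated
  -> R4 @ bar 5 tick 0 v(0, 1): F3/E4 M7 untreated
  -> R4 @ bar 6 tick 0 v(0, 1): G3/A3 M2 untreated
  -> R4 @ bar 7 tick 2 v(0, 1): B3/F4 TT untreated
  -> R7 @ bar 7 tick 2 v(1,): B3->F4 leap 6st
  -> R8 @ bar 8 tick 0 v(0, 1): penult TT not 3rd/6th
  -> R7 @ bar 8 tick 2 v(1,): F4->B4 leap 6st
  -> R1 @ bar 9 tick 0 v(0, 1): B3/B4 P8 -> A3/A4 P8 similar

(1, 0, R4, (0, 1))
(5, 0, R4, (0, 1))
(6, 0, R4, (0, 1))
(7, 2, R4, (0, 1))
(7, 2, R7, (1,))
(8, 0, R8, (0, 1))
(8, 2, R7, (1,))
(9, 0, R1, (0, 1))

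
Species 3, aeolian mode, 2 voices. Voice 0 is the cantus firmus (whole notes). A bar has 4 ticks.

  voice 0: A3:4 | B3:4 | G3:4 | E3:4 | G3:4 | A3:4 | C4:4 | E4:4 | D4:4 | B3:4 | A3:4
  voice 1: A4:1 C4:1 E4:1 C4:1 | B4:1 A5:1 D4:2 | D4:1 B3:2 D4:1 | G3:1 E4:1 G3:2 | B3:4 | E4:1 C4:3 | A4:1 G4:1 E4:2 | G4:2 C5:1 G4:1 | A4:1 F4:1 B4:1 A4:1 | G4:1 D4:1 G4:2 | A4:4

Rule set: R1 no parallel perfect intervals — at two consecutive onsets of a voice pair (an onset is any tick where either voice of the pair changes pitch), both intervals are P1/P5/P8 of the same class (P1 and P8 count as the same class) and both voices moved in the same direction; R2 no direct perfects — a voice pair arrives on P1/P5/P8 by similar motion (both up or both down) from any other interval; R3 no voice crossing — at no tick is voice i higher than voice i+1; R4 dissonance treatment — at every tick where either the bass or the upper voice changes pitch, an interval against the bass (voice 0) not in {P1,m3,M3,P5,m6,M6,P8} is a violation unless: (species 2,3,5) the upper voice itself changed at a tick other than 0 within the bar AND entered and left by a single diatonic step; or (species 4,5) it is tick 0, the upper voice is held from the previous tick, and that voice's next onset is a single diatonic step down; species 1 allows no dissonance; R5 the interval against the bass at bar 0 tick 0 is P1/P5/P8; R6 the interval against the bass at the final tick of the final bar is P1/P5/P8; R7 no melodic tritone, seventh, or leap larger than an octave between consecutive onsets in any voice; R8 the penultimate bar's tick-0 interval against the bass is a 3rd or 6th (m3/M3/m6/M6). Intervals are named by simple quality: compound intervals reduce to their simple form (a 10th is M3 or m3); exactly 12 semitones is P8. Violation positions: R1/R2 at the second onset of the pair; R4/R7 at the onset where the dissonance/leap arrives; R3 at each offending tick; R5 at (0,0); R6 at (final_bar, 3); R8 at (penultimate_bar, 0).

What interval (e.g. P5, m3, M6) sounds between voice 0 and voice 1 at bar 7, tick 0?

voice 0=E4 voice 1=G4 -> m3

m3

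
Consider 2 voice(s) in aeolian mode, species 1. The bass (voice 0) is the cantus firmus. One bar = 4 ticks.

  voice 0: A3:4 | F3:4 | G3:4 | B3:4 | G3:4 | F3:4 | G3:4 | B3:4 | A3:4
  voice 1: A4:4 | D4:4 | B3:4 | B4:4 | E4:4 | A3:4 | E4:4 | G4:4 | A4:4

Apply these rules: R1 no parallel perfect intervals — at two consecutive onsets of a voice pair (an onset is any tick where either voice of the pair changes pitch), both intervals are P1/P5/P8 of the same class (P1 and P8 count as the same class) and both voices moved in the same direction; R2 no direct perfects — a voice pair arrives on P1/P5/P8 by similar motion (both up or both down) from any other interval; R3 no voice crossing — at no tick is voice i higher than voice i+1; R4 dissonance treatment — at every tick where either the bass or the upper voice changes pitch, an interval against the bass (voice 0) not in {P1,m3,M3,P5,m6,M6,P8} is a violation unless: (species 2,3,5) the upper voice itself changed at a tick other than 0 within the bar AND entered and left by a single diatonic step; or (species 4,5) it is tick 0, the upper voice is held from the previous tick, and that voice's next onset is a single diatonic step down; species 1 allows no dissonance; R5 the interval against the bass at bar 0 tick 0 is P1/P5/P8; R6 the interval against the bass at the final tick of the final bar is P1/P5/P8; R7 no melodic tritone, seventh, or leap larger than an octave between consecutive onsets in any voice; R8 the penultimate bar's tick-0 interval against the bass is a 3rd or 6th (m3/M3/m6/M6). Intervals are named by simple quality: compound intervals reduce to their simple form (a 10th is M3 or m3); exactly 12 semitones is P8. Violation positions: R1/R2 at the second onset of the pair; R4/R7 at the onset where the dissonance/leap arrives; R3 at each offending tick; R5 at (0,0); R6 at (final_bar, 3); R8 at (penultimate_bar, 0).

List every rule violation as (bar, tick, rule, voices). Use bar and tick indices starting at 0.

bar 0: v0=A3 v1=A4 downbeat P8
bar 1: v0=F3 v1=D4 downbeat M6
bar 2: v0=G3 v1=B3 downbeat M3
bar 3: v0=B3 v1=B4 downbeat P8
bar 4: v0=G3 v1=E4 downbeat M6
bar 5: v0=F3 v1=A3 downbeat M3
bar 6: v0=G3 v1=E4 downbeat M6
bar 7: v0=B3 v1=G4 downbeat m6
bar 8: v0=A3 v1=A4 downbeat P8
  -> R2 @ bar 3 tick 0 v(0, 1): G3/B3 M3 -> B3/B4 P8 similar

(3, 0, R2, (0, 1))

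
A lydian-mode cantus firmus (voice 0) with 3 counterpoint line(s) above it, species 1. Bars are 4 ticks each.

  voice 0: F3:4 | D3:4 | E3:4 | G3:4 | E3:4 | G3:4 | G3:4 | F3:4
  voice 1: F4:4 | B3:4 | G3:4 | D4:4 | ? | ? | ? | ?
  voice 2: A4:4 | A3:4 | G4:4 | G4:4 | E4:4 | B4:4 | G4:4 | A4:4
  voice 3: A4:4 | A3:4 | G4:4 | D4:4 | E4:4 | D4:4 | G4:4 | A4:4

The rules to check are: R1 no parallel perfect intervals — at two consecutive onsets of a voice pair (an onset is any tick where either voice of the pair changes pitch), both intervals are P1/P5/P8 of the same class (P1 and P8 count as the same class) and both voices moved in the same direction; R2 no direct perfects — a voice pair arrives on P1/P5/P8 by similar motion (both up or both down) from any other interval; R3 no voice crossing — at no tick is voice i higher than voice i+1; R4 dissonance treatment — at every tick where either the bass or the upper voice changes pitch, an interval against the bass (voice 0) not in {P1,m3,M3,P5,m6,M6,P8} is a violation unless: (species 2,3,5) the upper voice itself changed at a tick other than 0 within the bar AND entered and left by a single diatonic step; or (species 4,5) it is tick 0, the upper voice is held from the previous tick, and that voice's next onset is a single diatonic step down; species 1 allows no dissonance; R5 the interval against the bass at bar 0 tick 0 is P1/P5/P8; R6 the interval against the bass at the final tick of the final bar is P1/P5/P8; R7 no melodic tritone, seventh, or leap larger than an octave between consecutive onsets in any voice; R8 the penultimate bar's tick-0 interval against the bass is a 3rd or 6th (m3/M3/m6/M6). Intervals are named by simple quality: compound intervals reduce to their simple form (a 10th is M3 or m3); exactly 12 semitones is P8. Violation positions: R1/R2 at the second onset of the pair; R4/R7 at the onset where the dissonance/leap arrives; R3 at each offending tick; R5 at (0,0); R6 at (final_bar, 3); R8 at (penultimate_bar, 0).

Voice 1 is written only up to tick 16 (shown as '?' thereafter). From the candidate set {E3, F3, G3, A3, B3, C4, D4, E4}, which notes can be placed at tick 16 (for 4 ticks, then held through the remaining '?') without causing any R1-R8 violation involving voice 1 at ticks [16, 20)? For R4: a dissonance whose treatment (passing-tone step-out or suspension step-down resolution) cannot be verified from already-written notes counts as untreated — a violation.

E3: violates R2,R7
F3: violates R4
G3: legal
A3: violates R2,R4
B3: violates R1
C4: legal
D4: violates R4
E4: violates R1

{C4, G3}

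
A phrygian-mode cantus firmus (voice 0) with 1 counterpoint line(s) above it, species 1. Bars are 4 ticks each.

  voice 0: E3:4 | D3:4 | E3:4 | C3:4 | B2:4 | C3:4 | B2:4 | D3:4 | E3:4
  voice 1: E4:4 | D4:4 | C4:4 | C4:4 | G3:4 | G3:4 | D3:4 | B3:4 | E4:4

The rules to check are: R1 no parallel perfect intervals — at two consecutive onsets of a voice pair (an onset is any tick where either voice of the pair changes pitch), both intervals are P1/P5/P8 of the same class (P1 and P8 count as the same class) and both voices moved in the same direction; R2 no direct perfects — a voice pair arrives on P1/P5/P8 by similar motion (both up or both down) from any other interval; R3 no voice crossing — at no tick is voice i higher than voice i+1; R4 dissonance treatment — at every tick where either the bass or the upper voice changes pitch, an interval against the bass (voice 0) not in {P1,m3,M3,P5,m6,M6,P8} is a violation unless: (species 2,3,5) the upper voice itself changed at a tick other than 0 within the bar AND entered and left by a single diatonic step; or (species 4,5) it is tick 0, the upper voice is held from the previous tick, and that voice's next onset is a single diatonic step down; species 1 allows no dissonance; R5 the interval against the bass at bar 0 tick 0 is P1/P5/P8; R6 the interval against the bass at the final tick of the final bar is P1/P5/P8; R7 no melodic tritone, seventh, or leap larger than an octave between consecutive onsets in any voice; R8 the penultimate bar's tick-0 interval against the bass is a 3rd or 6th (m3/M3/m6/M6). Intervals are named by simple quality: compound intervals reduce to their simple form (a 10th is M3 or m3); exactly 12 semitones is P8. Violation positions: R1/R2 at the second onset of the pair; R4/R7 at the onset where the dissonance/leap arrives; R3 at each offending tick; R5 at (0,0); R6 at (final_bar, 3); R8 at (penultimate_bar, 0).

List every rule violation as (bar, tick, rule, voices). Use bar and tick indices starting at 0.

(1, 0, R1, (0, 1))
(8, 0, R2, (0, 1))

bar 0: v0=E3 v1=E4 downbeat P8
bar 1: v0=D3 v1=D4 downbeat P8
bar 2: v0=E3 v1=C4 downbeat m6
bar 3: v0=C3 v1=C4 downbeat P8
bar 4: v0=B2 v1=G3 downbeat m6
bar 5: v0=C3 v1=G3 downbeat P5
bar 6: v0=B2 v1=D3 downbeat m3
bar 7: v0=D3 v1=B3 downbeat M6
bar 8: v0=E3 v1=E4 downbeat P8
  -> R1 @ bar 1 tick 0 v(0, 1): E3/E4 P8 -> D3/D4 P8 similar
  -> R2 @ bar 8 tick 0 v(0, 1): D3/B3 M6 -> E3/E4 P8 similar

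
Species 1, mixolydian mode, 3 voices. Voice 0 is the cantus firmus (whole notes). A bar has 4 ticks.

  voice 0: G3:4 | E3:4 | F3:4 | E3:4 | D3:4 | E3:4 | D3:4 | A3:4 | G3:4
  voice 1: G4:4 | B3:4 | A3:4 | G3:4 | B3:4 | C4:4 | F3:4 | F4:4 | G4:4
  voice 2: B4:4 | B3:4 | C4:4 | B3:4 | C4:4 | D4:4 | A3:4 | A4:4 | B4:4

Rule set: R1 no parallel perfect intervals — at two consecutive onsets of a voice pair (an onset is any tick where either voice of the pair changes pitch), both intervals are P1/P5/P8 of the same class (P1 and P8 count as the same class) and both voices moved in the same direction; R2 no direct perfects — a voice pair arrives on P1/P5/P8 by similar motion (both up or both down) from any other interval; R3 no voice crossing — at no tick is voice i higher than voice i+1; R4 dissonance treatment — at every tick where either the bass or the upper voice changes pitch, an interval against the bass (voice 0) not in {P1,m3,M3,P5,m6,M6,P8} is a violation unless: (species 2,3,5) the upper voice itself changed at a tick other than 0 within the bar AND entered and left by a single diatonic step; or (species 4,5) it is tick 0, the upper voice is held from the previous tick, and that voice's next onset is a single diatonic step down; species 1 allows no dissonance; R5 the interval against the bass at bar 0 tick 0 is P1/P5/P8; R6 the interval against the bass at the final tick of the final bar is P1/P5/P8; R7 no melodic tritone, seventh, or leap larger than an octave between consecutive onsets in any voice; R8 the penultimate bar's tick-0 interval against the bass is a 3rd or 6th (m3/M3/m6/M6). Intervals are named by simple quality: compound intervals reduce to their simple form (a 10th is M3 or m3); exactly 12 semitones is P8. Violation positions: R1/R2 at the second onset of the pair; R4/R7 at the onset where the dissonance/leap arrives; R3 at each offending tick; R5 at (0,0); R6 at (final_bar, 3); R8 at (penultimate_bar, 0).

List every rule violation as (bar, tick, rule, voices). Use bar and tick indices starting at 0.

bar 0: v0=G3 v1=G4 v2=B4 downbeat M3
bar 1: v0=E3 v1=B3 v2=B3 downbeat P5
bar 2: v0=F3 v1=A3 v2=C4 downbeat P5
bar 3: v0=E3 v1=G3 v2=B3 downbeat P5
bar 4: v0=D3 v1=B3 v2=C4 downbeat m7
bar 5: v0=E3 v1=C4 v2=D4 downbeat m7
bar 6: v0=D3 v1=F3 v2=A3 downbeat P5
bar 7: v0=A3 v1=F4 v2=A4 downbeat P8
bar 8: v0=G3 v1=G4 v2=B4 downbeat M3
  -> R5 @ bar 0 tick 0 v(0, 2): opens on M3
  -> R2 @ bar 1 tick 0 v(0, 1): G3/G4 P8 -> E3/B3 P5 similar
  -> R2 @ bar 1 tick 0 v(0, 2): G3/B4 M3 -> E3/B3 P5 similar
  -> R2 @ bar 1 tick 0 v(1, 2): G4/B4 M3 -> B3/B3 P1 similar
  -> R1 @ bar 2 tick 0 v(0, 2): E3/B3 P5 -> F3/C4 P5 similar
  -> R1 @ bar 3 tick 0 v(0, 2): F3/C4 P5 -> E3/B3 P5 similar
  -> R4 @ bar 4 tick 0 v(0, 2): D3/C4 m7 untreated
  -> R4 @ bar 5 tick 0 v(0, 2): E3/D4 m7 untreated
  -> R2 @ bar 6 tick 0 v(0, 2): E3/D4 m7 -> D3/A3 P5 similar
  -> R2 @ bar 7 tick 0 v(0, 2): D3/A3 P5 -> A3/A4 P8 similar
  -> R8 @ bar 7 tick 0 v(0, 2): penult P8 not 3rd/6th
  -> R6 @ bar 8 tick 3 v(0, 2): closes on M3

(0, 0, R5, (0, 2))
(1, 0, R2, (0, 1))
(1, 0, R2, (0, 2))
(1, 0, R2, (1, 2))
(2, 0, R1, (0, 2))
(3, 0, R1, (0, 2))
(4, 0, R4, (0, 2))
(5, 0, R4, (0, 2))
(6, 0, R2, (0, 2))
(7, 0, R2, (0, 2))
(7, 0, R8, (0, 2))
(8, 3, R6, (0, 2))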